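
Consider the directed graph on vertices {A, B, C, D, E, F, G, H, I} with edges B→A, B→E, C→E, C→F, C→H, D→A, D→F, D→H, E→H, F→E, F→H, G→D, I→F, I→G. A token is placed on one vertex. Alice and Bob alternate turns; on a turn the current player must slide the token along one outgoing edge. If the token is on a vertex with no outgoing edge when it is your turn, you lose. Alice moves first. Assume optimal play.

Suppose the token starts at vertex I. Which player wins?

Alice wins.

Work bottom-up. With no move the player to move loses. Otherwise the position is W if at least one move leads to an L position for the opponent, and L if every move leads to a W.
Every edge goes from a vertex to one that appears earlier in the order H, A, E, F, D, G, I, B, C, so processing vertices in that order labels each vertex after all of its successors.
H: no outgoing edge → L
A: no outgoing edge → L
E: reaches L-position H → W
F: reaches L-position H → W
D: reaches L-position A → W
G: only reaches D(W), which is W → L
I: reaches L-position G → W
B: reaches L-position A → W
C: reaches L-position H → W
From I Alice can move to G, reaching an L position.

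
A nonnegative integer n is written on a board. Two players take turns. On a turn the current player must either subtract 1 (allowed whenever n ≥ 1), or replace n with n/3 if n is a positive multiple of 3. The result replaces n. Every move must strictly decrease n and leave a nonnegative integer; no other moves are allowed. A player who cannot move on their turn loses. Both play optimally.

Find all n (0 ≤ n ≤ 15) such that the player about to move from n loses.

0, 2, 4, 7, 9, 11, 13, 15

Build the W/L table. Terminal = L. A non-terminal position is W if it has a move to some L; otherwise it is L.
n=0: no move → L
n=1: →0(L), so W
n=2: →1(W) only, which is W, so L
n=3: →2(L), so W
n=4: →3(W) only, which is W, so L
n=5: →4(L), so W
n=6: →2(L), so W
n=7: →6(W) only, which is W, so L
n=8: →7(L), so W
n=9: →3(W), 8(W) — all W, so L
n=10: →9(L), so W
n=11: →10(W) only, which is W, so L
n=12: →4(L), so W
n=13: →12(W) only, which is W, so L
n=14: →13(L), so W
n=15: →5(W), 14(W) — all W, so L
The losing starting values of n are exactly the entries labelled L in this table (8 of them).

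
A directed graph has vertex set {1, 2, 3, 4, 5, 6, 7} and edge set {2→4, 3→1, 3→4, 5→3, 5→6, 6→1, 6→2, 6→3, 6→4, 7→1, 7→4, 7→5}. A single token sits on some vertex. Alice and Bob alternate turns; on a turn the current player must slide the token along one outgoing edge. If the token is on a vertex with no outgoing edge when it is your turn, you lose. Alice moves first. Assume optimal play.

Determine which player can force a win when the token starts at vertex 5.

Build the W/L table. Terminal = L. A non-terminal position is W if it has a move to some L; otherwise it is L.
Every edge goes from a vertex to one that appears earlier in the order 1, 4, 3, 2, 6, 5, 7, so processing vertices in that order labels each vertex after all of its successors.
1: no outgoing edge → L
4: no outgoing edge → L
3: W (go to 4, an L position)
2: W (go to 4, an L position)
6: W (go to 4, an L position)
5: L (options 6(W), 3(W) are all W)
7: W (go to 5, an L position)
The starting position 5 is L: whatever Alice does, the opponent receives a W position.

Bob wins.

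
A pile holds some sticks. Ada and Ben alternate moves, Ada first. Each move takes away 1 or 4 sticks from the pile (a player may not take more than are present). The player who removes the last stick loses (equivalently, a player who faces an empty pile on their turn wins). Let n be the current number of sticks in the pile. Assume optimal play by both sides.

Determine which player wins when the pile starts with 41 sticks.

Ben wins.

Build the W/L table. Terminal = W. A non-terminal position is W if it has a move to some L; otherwise it is L.
n=0: no move; the opponent has just taken the last stick and therefore loses → W
n=1: the only move is to 0(W), a W ⇒ L
n=2: can move to 1, which is L ⇒ W
n=3: the only move is to 2(W), a W ⇒ L
n=4: can move to 3, which is L ⇒ W
n=5: can move to 1, which is L ⇒ W
n=6: moves to 5(W), 2(W); every one is W ⇒ L
n=7: can move to 6, which is L ⇒ W
n=8: moves to 7(W), 4(W); every one is W ⇒ L
n=9: can move to 8, which is L ⇒ W
n=10: can move to 6, which is L ⇒ W
n=11: moves to 10(W), 7(W); every one is W ⇒ L
n=12: can move to 11, which is L ⇒ W
n=13: moves to 12(W), 9(W); every one is W ⇒ L
n=14: can move to 13, which is L ⇒ W
n=15: can move to 11, which is L ⇒ W
n=16: moves to 15(W), 12(W); every one is W ⇒ L
n=17: can move to 16, which is L ⇒ W
n=18: moves to 17(W), 14(W); every one is W ⇒ L
n=19: can move to 18, which is L ⇒ W
n=20: can move to 16, which is L ⇒ W
n=21: moves to 20(W), 17(W); every one is W ⇒ L
n=22: can move to 21, which is L ⇒ W
n=23: moves to 22(W), 19(W); every one is W ⇒ L
n=24: can move to 23, which is L ⇒ W
n=25: can move to 21, which is L ⇒ W
n=26: moves to 25(W), 22(W); every one is W ⇒ L
n=27: can move to 26, which is L ⇒ W
n=28: moves to 27(W), 24(W); every one is W ⇒ L
n=29: can move to 28, which is L ⇒ W
n=30: can move to 26, which is L ⇒ W
n=31: moves to 30(W), 27(W); every one is W ⇒ L
n=32: can move to 31, which is L ⇒ W
n=33: moves to 32(W), 29(W); every one is W ⇒ L
n=34: can move to 33, which is L ⇒ W
n=35: can move to 31, which is L ⇒ W
n=36: moves to 35(W), 32(W); every one is W ⇒ L
n=37: can move to 36, which is L ⇒ W
n=38: moves to 37(W), 34(W); every one is W ⇒ L
n=39: can move to 38, which is L ⇒ W
n=40: can move to 36, which is L ⇒ W
n=41: moves to 40(W), 37(W); every one is W ⇒ L
Every move from 41 reaches a W position, so the mover loses.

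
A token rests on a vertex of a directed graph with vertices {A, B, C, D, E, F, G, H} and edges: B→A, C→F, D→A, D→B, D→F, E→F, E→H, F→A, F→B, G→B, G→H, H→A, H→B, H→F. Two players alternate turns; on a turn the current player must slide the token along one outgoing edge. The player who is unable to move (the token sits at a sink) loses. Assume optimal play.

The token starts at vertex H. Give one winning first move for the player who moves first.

Move to A.

Classify positions by backward induction: terminal positions (no move available) are L. From any other position, the mover wins iff some move reaches an L.
Every edge goes from a vertex to one that appears earlier in the order A, B, F, H, E, D, G, C, so processing vertices in that order labels each vertex after all of its successors.
A: no outgoing edge → L
B: →A(L), so W
F: →A(L), so W
H: →A(L), so W
E: →H(W), F(W) — all W, so L
D: →A(L), so W
G: →H(W), B(W) — all W, so L
C: →F(W) only, which is W, so L
From H, the L positions reachable in one move are: A.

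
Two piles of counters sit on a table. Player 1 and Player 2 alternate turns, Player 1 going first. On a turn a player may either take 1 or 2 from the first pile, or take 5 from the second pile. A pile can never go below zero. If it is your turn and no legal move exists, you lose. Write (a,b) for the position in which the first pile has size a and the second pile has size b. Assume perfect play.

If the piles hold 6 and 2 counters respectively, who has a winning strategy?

Label each position W (a win for the player to move) or L (a loss). A position with no legal move is L; any other position is W exactly when some move reaches an L, and L when every move reaches a W.
No move ever increases a pile, so every position that can arise here has a ≤ 6 and b ≤ 2; it is enough to label the cells with 0 ≤ a ≤ 6 and 0 ≤ b ≤ 2.
Every move lowers a or b (never raises either), so fill the grid row by row in increasing a, and left to right within a row: each cell's successors are then already labelled.
      b=0  b=1  b=2
a=0:    L    L    L
a=1:    W    W    W
a=2:    W    W    W
a=3:    L    L    L
a=4:    W    W    W
a=5:    W    W    W
a=6:    L    L    L
Cells with no legal move (terminal, hence L): (0,0), (0,1), (0,2).
The remaining L cells, each justified by listing all of its moves:
(3,0): moves to (2,0)(W), (1,0)(W); every one is W ⇒ L
(3,1): moves to (2,1)(W), (1,1)(W); every one is W ⇒ L
(3,2): moves to (2,2)(W), (1,2)(W); every one is W ⇒ L
(6,0): moves to (5,0)(W), (4,0)(W); every one is W ⇒ L
(6,1): moves to (5,1)(W), (4,1)(W); every one is W ⇒ L
(6,2): moves to (5,2)(W), (4,2)(W); every one is W ⇒ L
Every other cell has at least one move into one of the L cells above, so it is W.
Every move from (6,2) reaches a W position, so the mover loses.

Player 2 wins.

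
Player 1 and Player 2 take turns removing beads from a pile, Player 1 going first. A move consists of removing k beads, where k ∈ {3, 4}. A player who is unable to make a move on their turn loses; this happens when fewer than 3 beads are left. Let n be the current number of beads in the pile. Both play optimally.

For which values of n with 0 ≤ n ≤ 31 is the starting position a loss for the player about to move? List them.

0, 1, 2, 7, 8, 9, 14, 15, 16, 21, 22, 23, 28, 29, 30

Use the standard recursion: the mover loses at a terminal position; elsewhere, the mover wins exactly when some move hands the opponent an L position.
n=0: no move → L
n=1: no move → L
n=2: no move → L
n=3: →0(L), so W
n=4: →1(L), so W
n=5: →2(L), so W
n=6: →2(L), so W
n=7: →4(W), 3(W) — all W, so L
n=8: →5(W), 4(W) — all W, so L
n=9: →6(W), 5(W) — all W, so L
n=10: →7(L), so W
n=11: →8(L), so W
n=12: →9(L), so W
n=13: →9(L), so W
n=14: →11(W), 10(W) — all W, so L
n=15: →12(W), 11(W) — all W, so L
n=16: →13(W), 12(W) — all W, so L
n=17: →14(L), so W
n=18: →15(L), so W
n=19: →16(L), so W
n=20: →16(L), so W
n=21: →18(W), 17(W) — all W, so L
n=22: →19(W), 18(W) — all W, so L
n=23: →20(W), 19(W) — all W, so L
n=24: →21(L), so W
n=25: →22(L), so W
n=26: →23(L), so W
n=27: →23(L), so W
n=28: →25(W), 24(W) — all W, so L
n=29: →26(W), 25(W) — all W, so L
n=30: →27(W), 26(W) — all W, so L
n=31: →28(L), so W
Reading off the rows marked L gives the requested list; there are 15 such values of n.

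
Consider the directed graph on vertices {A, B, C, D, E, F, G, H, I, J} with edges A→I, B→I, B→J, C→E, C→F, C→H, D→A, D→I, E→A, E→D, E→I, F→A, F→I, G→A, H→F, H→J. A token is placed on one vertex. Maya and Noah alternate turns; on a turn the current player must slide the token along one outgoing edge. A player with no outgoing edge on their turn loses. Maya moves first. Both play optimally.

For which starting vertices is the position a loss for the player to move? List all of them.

C, G, I, J

Use the standard recursion: the mover loses at a terminal position; elsewhere, the mover wins exactly when some move hands the opponent an L position.
Every edge goes from a vertex to one that appears earlier in the order J, I, A, D, F, H, E, G, C, B, so processing vertices in that order labels each vertex after all of its successors.
J: no outgoing edge → L
I: no outgoing edge → L
A: can move to I, which is L ⇒ W
D: can move to I, which is L ⇒ W
F: can move to I, which is L ⇒ W
H: can move to J, which is L ⇒ W
E: can move to I, which is L ⇒ W
G: the only move is to A(W), a W ⇒ L
C: moves to E(W), H(W), F(W); every one is W ⇒ L
B: can move to I, which is L ⇒ W
Reading off the rows marked L gives the requested list; there are 4 such vertices.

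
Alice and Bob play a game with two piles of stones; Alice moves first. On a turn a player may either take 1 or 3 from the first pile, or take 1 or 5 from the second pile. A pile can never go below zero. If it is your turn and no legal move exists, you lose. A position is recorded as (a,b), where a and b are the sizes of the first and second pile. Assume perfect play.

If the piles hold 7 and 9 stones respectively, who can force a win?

Use the standard recursion: the mover loses at a terminal position; elsewhere, the mover wins exactly when some move hands the opponent an L position.
No move ever increases a pile, so every position that can arise here has a ≤ 7 and b ≤ 9; it is enough to label the cells with 0 ≤ a ≤ 7 and 0 ≤ b ≤ 9.
Every move lowers a or b (never raises either), so fill the grid row by row in increasing a, and left to right within a row: each cell's successors are then already labelled.
      b=0  b=1  b=2  b=3  b=4  b=5  b=6  b=7  b=8  b=9
a=0:    L    W    L    W    L    W    L    W    L    W
a=1:    W    L    W    L    W    L    W    L    W    L
a=2:    L    W    L    W    L    W    L    W    L    W
a=3:    W    L    W    L    W    L    W    L    W    L
a=4:    L    W    L    W    L    W    L    W    L    W
a=5:    W    L    W    L    W    L    W    L    W    L
a=6:    L    W    L    W    L    W    L    W    L    W
a=7:    W    L    W    L    W    L    W    L    W    L
Cells with no legal move (terminal, hence L): (0,0).
The remaining L cells, each justified by listing all of its moves:
(0,2): the only move is to (0,1)(W), a W ⇒ L
(0,4): the only move is to (0,3)(W), a W ⇒ L
(0,6): moves to (0,5)(W), (0,1)(W); every one is W ⇒ L
(0,8): moves to (0,7)(W), (0,3)(W); every one is W ⇒ L
(1,1): moves to (0,1)(W), (1,0)(W); every one is W ⇒ L
(1,3): moves to (0,3)(W), (1,2)(W); every one is W ⇒ L
(1,5): moves to (0,5)(W), (1,4)(W), (1,0)(W); every one is W ⇒ L
(1,7): moves to (0,7)(W), (1,6)(W), (1,2)(W); every one is W ⇒ L
(1,9): moves to (0,9)(W), (1,8)(W), (1,4)(W); every one is W ⇒ L
(2,0): the only move is to (1,0)(W), a W ⇒ L
(2,2): moves to (1,2)(W), (2,1)(W); every one is W ⇒ L
(2,4): moves to (1,4)(W), (2,3)(W); every one is W ⇒ L
(2,6): moves to (1,6)(W), (2,5)(W), (2,1)(W); every one is W ⇒ L
(2,8): moves to (1,8)(W), (2,7)(W), (2,3)(W); every one is W ⇒ L
(3,1): moves to (2,1)(W), (0,1)(W), (3,0)(W); every one is W ⇒ L
(3,3): moves to (2,3)(W), (0,3)(W), (3,2)(W); every one is W ⇒ L
(3,5): moves to (2,5)(W), (0,5)(W), (3,4)(W), (3,0)(W); every one is W ⇒ L
(3,7): moves to (2,7)(W), (0,7)(W), (3,6)(W), (3,2)(W); every one is W ⇒ L
(3,9): moves to (2,9)(W), (0,9)(W), (3,8)(W), (3,4)(W); every one is W ⇒ L
(4,0): moves to (3,0)(W), (1,0)(W); every one is W ⇒ L
(4,2): moves to (3,2)(W), (1,2)(W), (4,1)(W); every one is W ⇒ L
(4,4): moves to (3,4)(W), (1,4)(W), (4,3)(W); every one is W ⇒ L
(4,6): moves to (3,6)(W), (1,6)(W), (4,5)(W), (4,1)(W); every one is W ⇒ L
(4,8): moves to (3,8)(W), (1,8)(W), (4,7)(W), (4,3)(W); every one is W ⇒ L
(5,1): moves to (4,1)(W), (2,1)(W), (5,0)(W); every one is W ⇒ L
(5,3): moves to (4,3)(W), (2,3)(W), (5,2)(W); every one is W ⇒ L
(5,5): moves to (4,5)(W), (2,5)(W), (5,4)(W), (5,0)(W); every one is W ⇒ L
(5,7): moves to (4,7)(W), (2,7)(W), (5,6)(W), (5,2)(W); every one is W ⇒ L
(5,9): moves to (4,9)(W), (2,9)(W), (5,8)(W), (5,4)(W); every one is W ⇒ L
(6,0): moves to (5,0)(W), (3,0)(W); every one is W ⇒ L
(6,2): moves to (5,2)(W), (3,2)(W), (6,1)(W); every one is W ⇒ L
(6,4): moves to (5,4)(W), (3,4)(W), (6,3)(W); every one is W ⇒ L
(6,6): moves to (5,6)(W), (3,6)(W), (6,5)(W), (6,1)(W); every one is W ⇒ L
(6,8): moves to (5,8)(W), (3,8)(W), (6,7)(W), (6,3)(W); every one is W ⇒ L
(7,1): moves to (6,1)(W), (4,1)(W), (7,0)(W); every one is W ⇒ L
(7,3): moves to (6,3)(W), (4,3)(W), (7,2)(W); every one is W ⇒ L
(7,5): moves to (6,5)(W), (4,5)(W), (7,4)(W), (7,0)(W); every one is W ⇒ L
(7,7): moves to (6,7)(W), (4,7)(W), (7,6)(W), (7,2)(W); every one is W ⇒ L
(7,9): moves to (6,9)(W), (4,9)(W), (7,8)(W), (7,4)(W); every one is W ⇒ L
Every other cell has at least one move into one of the L cells above, so it is W.
The starting position (7,9) is L: whatever Alice does, the opponent receives a W position.

Bob wins.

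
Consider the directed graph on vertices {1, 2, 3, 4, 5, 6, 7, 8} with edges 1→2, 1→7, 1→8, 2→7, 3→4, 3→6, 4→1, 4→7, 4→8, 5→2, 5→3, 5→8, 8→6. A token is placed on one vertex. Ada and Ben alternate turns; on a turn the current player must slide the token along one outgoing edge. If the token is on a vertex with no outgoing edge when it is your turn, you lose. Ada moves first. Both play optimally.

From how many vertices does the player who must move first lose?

Compute win/loss labels from the base case upward. A position with no move is L. Any other position is W if it can reach an L in one move, else L.
Every edge goes from a vertex to one that appears earlier in the order 7, 6, 8, 2, 1, 4, 3, 5, so processing vertices in that order labels each vertex after all of its successors.
7: no outgoing edge → L
6: no outgoing edge → L
8: W (go to 6, an L position)
2: W (go to 7, an L position)
1: W (go to 7, an L position)
4: W (go to 7, an L position)
3: W (go to 6, an L position)
5: L (options 3(W), 2(W), 8(W) are all W)
The L vertices are 5, 6, 7; that is 3 in all.

3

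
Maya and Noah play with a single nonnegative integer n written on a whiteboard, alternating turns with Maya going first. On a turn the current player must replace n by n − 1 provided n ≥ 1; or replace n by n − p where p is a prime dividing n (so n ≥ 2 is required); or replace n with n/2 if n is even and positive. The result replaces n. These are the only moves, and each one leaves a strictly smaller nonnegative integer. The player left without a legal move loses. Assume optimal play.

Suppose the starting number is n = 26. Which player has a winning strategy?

Positions with no move are L. A position that does have a move is losing for the player to move precisely when every available move leads to a winning position for the opponent. Fill in the labels:
n=0: no move → L
n=1: →0(L), so W
n=2: →0(L), so W
n=3: →0(L), so W
n=4: →2(W), 3(W) — all W, so L
n=5: →0(L), so W
n=6: →4(L), so W
n=7: →0(L), so W
n=8: →4(L), so W
n=9: →6(W), 8(W) — all W, so L
n=10: →9(L), so W
n=11: →0(L), so W
n=12: →9(L), so W
n=13: →0(L), so W
n=14: →7(W), 12(W), 13(W) — all W, so L
n=15: →14(L), so W
n=16: →14(L), so W
n=17: →0(L), so W
n=18: →9(L), so W
n=19: →0(L), so W
n=20: →10(W), 15(W), 18(W), 19(W) — all W, so L
n=21: →14(L), so W
n=22: →20(L), so W
n=23: →0(L), so W
n=24: →12(W), 21(W), 22(W), 23(W) — all W, so L
n=25: →20(L), so W
n=26: →24(L), so W
From 26 Maya can move to 24, reaching an L position.

Maya wins.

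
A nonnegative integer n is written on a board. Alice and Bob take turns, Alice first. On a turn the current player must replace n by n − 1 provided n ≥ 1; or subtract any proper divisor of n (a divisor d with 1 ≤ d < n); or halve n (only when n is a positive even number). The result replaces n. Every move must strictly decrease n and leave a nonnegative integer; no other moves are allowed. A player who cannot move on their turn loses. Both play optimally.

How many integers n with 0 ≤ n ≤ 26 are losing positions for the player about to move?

Use the standard recursion: the mover loses at a terminal position; elsewhere, the mover wins exactly when some move hands the opponent an L position.
n=0: no move → L
n=1: →0(L), so W
n=2: →1(W) only, which is W, so L
n=3: →2(L), so W
n=4: →2(L), so W
n=5: →4(W) only, which is W, so L
n=6: →5(L), so W
n=7: →6(W) only, which is W, so L
n=8: →7(L), so W
n=9: →6(W), 8(W) — all W, so L
n=10: →5(L), so W
n=11: →10(W) only, which is W, so L
n=12: →9(L), so W
n=13: →12(W) only, which is W, so L
n=14: →7(L), so W
n=15: →10(W), 12(W), 14(W) — all W, so L
n=16: →15(L), so W
n=17: →16(W) only, which is W, so L
n=18: →9(L), so W
n=19: →18(W) only, which is W, so L
n=20: →15(L), so W
n=21: →14(W), 18(W), 20(W) — all W, so L
n=22: →11(L), so W
n=23: →22(W) only, which is W, so L
n=24: →21(L), so W
n=25: →20(W), 24(W) — all W, so L
n=26: →13(L), so W
L entries with 0 ≤ n ≤ 26: n = 0, 2, 5, 7, 9, 11, 13, 15, 17, 19, 21, 23, 25; that makes 13.

13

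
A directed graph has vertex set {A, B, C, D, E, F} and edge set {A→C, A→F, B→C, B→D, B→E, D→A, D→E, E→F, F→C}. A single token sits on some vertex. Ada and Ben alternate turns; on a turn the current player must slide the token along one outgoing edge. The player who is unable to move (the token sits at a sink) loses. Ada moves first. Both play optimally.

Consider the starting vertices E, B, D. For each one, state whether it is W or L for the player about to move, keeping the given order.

Work bottom-up. With no move the player to move loses. Otherwise the position is W if at least one move leads to an L position for the opponent, and L if every move leads to a W.
Every edge goes from a vertex to one that appears earlier in the order C, F, A, E, D, B, so processing vertices in that order labels each vertex after all of its successors.
C: no outgoing edge → L
F: can move to C, which is L ⇒ W
A: can move to C, which is L ⇒ W
E: the only move is to F(W), a W ⇒ L
D: can move to E, which is L ⇒ W
B: can move to E, which is L ⇒ W

E: L, B: W, D: W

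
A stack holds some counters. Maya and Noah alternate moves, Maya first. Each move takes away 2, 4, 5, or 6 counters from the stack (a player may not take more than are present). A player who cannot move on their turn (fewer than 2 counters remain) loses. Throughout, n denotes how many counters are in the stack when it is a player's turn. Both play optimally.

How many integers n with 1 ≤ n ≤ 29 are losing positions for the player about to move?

7

Use the standard recursion: the mover loses at a terminal position; elsewhere, the mover wins exactly when some move hands the opponent an L position.
n=0: no move → L
n=1: no move → L
n=2: reaches L-position 0 → W
n=3: reaches L-position 1 → W
n=4: reaches L-position 0 → W
n=5: reaches L-position 1 → W
n=6: reaches L-position 1 → W
n=7: reaches L-position 1 → W
n=8: only reaches 6(W), 4(W), 3(W), 2(W), all W → L
n=9: only reaches 7(W), 5(W), 4(W), 3(W), all W → L
n=10: reaches L-position 8 → W
n=11: reaches L-position 9 → W
n=12: reaches L-position 8 → W
n=13: reaches L-position 9 → W
n=14: reaches L-position 9 → W
n=15: reaches L-position 9 → W
n=16: only reaches 14(W), 12(W), 11(W), 10(W), all W → L
n=17: only reaches 15(W), 13(W), 12(W), 11(W), all W → L
n=18: reaches L-position 16 → W
n=19: reaches L-position 17 → W
n=20: reaches L-position 16 → W
n=21: reaches L-position 17 → W
n=22: reaches L-position 17 → W
n=23: reaches L-position 17 → W
n=24: only reaches 22(W), 20(W), 19(W), 18(W), all W → L
n=25: only reaches 23(W), 21(W), 20(W), 19(W), all W → L
n=26: reaches L-position 24 → W
n=27: reaches L-position 25 → W
n=28: reaches L-position 24 → W
n=29: reaches L-position 25 → W
L entries with 1 ≤ n ≤ 29 (n=0 is outside the asked range and is not counted): n = 1, 8, 9, 16, 17, 24, 25; that makes 7.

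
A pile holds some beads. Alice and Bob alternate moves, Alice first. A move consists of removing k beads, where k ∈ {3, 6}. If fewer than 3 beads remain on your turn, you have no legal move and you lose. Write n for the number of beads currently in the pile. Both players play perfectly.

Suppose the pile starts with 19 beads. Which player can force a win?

Work bottom-up. With no move the player to move loses. Otherwise the position is W if at least one move leads to an L position for the opponent, and L if every move leads to a W.
n=0: no move → L
n=1: no move → L
n=2: no move → L
n=3: W (go to 0, an L position)
n=4: W (go to 1, an L position)
n=5: W (go to 2, an L position)
n=6: W (go to 0, an L position)
n=7: W (go to 1, an L position)
n=8: W (go to 2, an L position)
n=9: L (options 6(W), 3(W) are all W)
n=10: L (options 7(W), 4(W) are all W)
n=11: L (options 8(W), 5(W) are all W)
n=12: W (go to 9, an L position)
n=13: W (go to 10, an L position)
n=14: W (go to 11, an L position)
n=15: W (go to 9, an L position)
n=16: W (go to 10, an L position)
n=17: W (go to 11, an L position)
n=18: L (options 15(W), 12(W) are all W)
n=19: L (options 16(W), 13(W) are all W)
The starting position 19 is L: whatever Alice does, the opponent receives a W position.

Bob wins.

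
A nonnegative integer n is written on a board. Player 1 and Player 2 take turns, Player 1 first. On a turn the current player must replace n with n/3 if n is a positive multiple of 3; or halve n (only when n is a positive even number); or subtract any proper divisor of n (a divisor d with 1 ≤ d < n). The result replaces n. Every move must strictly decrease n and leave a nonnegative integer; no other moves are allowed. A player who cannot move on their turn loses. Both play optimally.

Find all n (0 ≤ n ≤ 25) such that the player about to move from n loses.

0, 1, 4, 7, 9, 11, 13, 15, 17, 19, 23, 25

Work bottom-up. With no move the player to move loses. Otherwise the position is W if at least one move leads to an L position for the opponent, and L if every move leads to a W.
n=0: no move → L
n=1: no move → L
n=2: W (go to 1, an L position)
n=3: W (go to 1, an L position)
n=4: L (options 2(W), 3(W) are all W)
n=5: W (go to 4, an L position)
n=6: W (go to 4, an L position)
n=7: L (sole option 6(W) is W)
n=8: W (go to 4, an L position)
n=9: L (options 3(W), 6(W), 8(W) are all W)
n=10: W (go to 9, an L position)
n=11: L (sole option 10(W) is W)
n=12: W (go to 4, an L position)
n=13: L (sole option 12(W) is W)
n=14: W (go to 7, an L position)
n=15: L (options 5(W), 10(W), 12(W), 14(W) are all W)
n=16: W (go to 15, an L position)
n=17: L (sole option 16(W) is W)
n=18: W (go to 9, an L position)
n=19: L (sole option 18(W) is W)
n=20: W (go to 15, an L position)
n=21: W (go to 7, an L position)
n=22: W (go to 11, an L position)
n=23: L (sole option 22(W) is W)
n=24: W (go to 23, an L position)
n=25: L (options 20(W), 24(W) are all W)
Reading off the rows marked L gives the requested list; there are 12 such values of n.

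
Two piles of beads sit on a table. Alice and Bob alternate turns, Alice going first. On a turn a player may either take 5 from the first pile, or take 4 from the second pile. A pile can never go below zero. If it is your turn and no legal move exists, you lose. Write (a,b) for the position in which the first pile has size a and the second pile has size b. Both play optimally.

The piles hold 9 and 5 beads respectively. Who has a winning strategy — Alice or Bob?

Bob wins.

Positions with no move are L. A position that does have a move is losing for the player to move precisely when every available move leads to a winning position for the opponent. Fill in the labels:
No move ever increases a pile, so every position that can arise here has a ≤ 9 and b ≤ 5; it is enough to label the cells with 0 ≤ a ≤ 9 and 0 ≤ b ≤ 5.
Every move lowers a or b (never raises either), so fill the grid row by row in increasing a, and left to right within a row: each cell's successors are then already labelled.
      b=0  b=1  b=2  b=3  b=4  b=5
a=0:    L    L    L    L    W    W
a=1:    L    L    L    L    W    W
a=2:    L    L    L    L    W    W
a=3:    L    L    L    L    W    W
a=4:    L    L    L    L    W    W
a=5:    W    W    W    W    L    L
a=6:    W    W    W    W    L    L
a=7:    W    W    W    W    L    L
a=8:    W    W    W    W    L    L
a=9:    W    W    W    W    L    L
Cells with no legal move (terminal, hence L): (0,0), (0,1), (0,2), (0,3), (1,0), (1,1), (1,2), (1,3), (2,0), (2,1), (2,2), (2,3), (3,0), (3,1), (3,2), (3,3), (4,0), (4,1), (4,2), (4,3).
The remaining L cells, each justified by listing all of its moves:
(5,4): only reaches (0,4)(W), (5,0)(W), all W → L
(5,5): only reaches (0,5)(W), (5,1)(W), all W → L
(6,4): only reaches (1,4)(W), (6,0)(W), all W → L
(6,5): only reaches (1,5)(W), (6,1)(W), all W → L
(7,4): only reaches (2,4)(W), (7,0)(W), all W → L
(7,5): only reaches (2,5)(W), (7,1)(W), all W → L
(8,4): only reaches (3,4)(W), (8,0)(W), all W → L
(8,5): only reaches (3,5)(W), (8,1)(W), all W → L
(9,4): only reaches (4,4)(W), (9,0)(W), all W → L
(9,5): only reaches (4,5)(W), (9,1)(W), all W → L
Every other cell has at least one move into one of the L cells above, so it is W.
The starting position (9,5) is L: whatever Alice does, the opponent receives a W position.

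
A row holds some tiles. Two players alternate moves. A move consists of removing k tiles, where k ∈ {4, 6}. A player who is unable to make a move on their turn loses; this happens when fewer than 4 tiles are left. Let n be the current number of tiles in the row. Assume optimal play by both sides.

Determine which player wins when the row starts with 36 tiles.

The first player wins.

Work bottom-up. With no move the player to move loses. Otherwise the position is W if at least one move leads to an L position for the opponent, and L if every move leads to a W.
n=0: no move → L
n=1: no move → L
n=2: no move → L
n=3: no move → L
n=4: →0(L), so W
n=5: →1(L), so W
n=6: →2(L), so W
n=7: →3(L), so W
n=8: →2(L), so W
n=9: →3(L), so W
n=10: →6(W), 4(W) — all W, so L
n=11: →7(W), 5(W) — all W, so L
n=12: →8(W), 6(W) — all W, so L
n=13: →9(W), 7(W) — all W, so L
n=14: →10(L), so W
n=15: →11(L), so W
n=16: →12(L), so W
n=17: →13(L), so W
n=18: →12(L), so W
n=19: →13(L), so W
n=20: →16(W), 14(W) — all W, so L
n=21: →17(W), 15(W) — all W, so L
n=22: →18(W), 16(W) — all W, so L
n=23: →19(W), 17(W) — all W, so L
n=24: →20(L), so W
n=25: →21(L), so W
n=26: →22(L), so W
n=27: →23(L), so W
n=28: →22(L), so W
n=29: →23(L), so W
n=30: →26(W), 24(W) — all W, so L
n=31: →27(W), 25(W) — all W, so L
n=32: →28(W), 26(W) — all W, so L
n=33: →29(W), 27(W) — all W, so L
n=34: →30(L), so W
n=35: →31(L), so W
n=36: →32(L), so W
The starting position 36 is W: the player to move should remove 4, leaving 32, handing over an L position.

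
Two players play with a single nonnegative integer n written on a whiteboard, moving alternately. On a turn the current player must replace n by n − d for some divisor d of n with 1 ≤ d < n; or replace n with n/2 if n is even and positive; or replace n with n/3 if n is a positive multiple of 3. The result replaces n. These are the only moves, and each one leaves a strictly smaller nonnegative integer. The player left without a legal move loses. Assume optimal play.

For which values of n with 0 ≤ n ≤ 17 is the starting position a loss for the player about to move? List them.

Use the standard recursion: the mover loses at a terminal position; elsewhere, the mover wins exactly when some move hands the opponent an L position.
n=0: no move → L
n=1: no move → L
n=2: W (go to 1, an L position)
n=3: W (go to 1, an L position)
n=4: L (options 2(W), 3(W) are all W)
n=5: W (go to 4, an L position)
n=6: W (go to 4, an L position)
n=7: L (sole option 6(W) is W)
n=8: W (go to 4, an L position)
n=9: L (options 3(W), 6(W), 8(W) are all W)
n=10: W (go to 9, an L position)
n=11: L (sole option 10(W) is W)
n=12: W (go to 4, an L position)
n=13: L (sole option 12(W) is W)
n=14: W (go to 7, an L position)
n=15: L (options 5(W), 10(W), 12(W), 14(W) are all W)
n=16: W (go to 15, an L position)
n=17: L (sole option 16(W) is W)
Reading off the rows marked L gives the requested list; there are 9 such values of n.

0, 1, 4, 7, 9, 11, 13, 15, 17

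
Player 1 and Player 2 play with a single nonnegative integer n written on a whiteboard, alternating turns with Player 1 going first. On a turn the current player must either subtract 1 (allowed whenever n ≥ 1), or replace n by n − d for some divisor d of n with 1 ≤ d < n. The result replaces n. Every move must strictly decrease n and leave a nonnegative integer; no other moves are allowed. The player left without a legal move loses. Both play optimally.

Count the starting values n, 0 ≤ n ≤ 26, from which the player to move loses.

Compute win/loss labels from the base case upward. A position with no move is L. Any other position is W if it can reach an L in one move, else L.
n=0: no move → L
n=1: reaches L-position 0 → W
n=2: only reaches 1(W), which is W → L
n=3: reaches L-position 2 → W
n=4: reaches L-position 2 → W
n=5: only reaches 4(W), which is W → L
n=6: reaches L-position 5 → W
n=7: only reaches 6(W), which is W → L
n=8: reaches L-position 7 → W
n=9: only reaches 6(W), 8(W), all W → L
n=10: reaches L-position 5 → W
n=11: only reaches 10(W), which is W → L
n=12: reaches L-position 9 → W
n=13: only reaches 12(W), which is W → L
n=14: reaches L-position 7 → W
n=15: only reaches 10(W), 12(W), 14(W), all W → L
n=16: reaches L-position 15 → W
n=17: only reaches 16(W), which is W → L
n=18: reaches L-position 9 → W
n=19: only reaches 18(W), which is W → L
n=20: reaches L-position 15 → W
n=21: only reaches 14(W), 18(W), 20(W), all W → L
n=22: reaches L-position 11 → W
n=23: only reaches 22(W), which is W → L
n=24: reaches L-position 21 → W
n=25: only reaches 20(W), 24(W), all W → L
n=26: reaches L-position 13 → W
L entries with 0 ≤ n ≤ 26: n = 0, 2, 5, 7, 9, 11, 13, 15, 17, 19, 21, 23, 25; that makes 13.

13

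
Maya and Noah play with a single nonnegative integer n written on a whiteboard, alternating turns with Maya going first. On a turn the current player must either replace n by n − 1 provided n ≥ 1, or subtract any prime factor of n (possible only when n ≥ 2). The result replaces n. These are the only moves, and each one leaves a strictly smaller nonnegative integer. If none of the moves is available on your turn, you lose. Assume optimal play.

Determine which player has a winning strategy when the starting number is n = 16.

Build the W/L table. Terminal = L. A non-terminal position is W if it has a move to some L; otherwise it is L.
n=0: no move → L
n=1: →0(L), so W
n=2: →0(L), so W
n=3: →0(L), so W
n=4: →2(W), 3(W) — all W, so L
n=5: →0(L), so W
n=6: →4(L), so W
n=7: →0(L), so W
n=8: →6(W), 7(W) — all W, so L
n=9: →8(L), so W
n=10: →8(L), so W
n=11: →0(L), so W
n=12: →9(W), 10(W), 11(W) — all W, so L
n=13: →0(L), so W
n=14: →12(L), so W
n=15: →12(L), so W
n=16: →14(W), 15(W) — all W, so L
The starting position 16 is L: whatever Maya does, the opponent receives a W position.

Noah wins.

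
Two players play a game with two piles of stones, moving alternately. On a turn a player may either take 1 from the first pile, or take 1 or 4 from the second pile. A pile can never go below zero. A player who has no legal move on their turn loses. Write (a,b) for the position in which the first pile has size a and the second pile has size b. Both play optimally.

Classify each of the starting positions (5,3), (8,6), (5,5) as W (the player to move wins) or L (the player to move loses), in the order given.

(5,3): L, (8,6): W, (5,5): W

Positions with no move are L. A position that does have a move is losing for the player to move precisely when every available move leads to a winning position for the opponent. Fill in the labels:
No move ever increases a pile, so every position that can arise here has a ≤ 8 and b ≤ 6; it is enough to label the cells with 0 ≤ a ≤ 8 and 0 ≤ b ≤ 6.
Every move lowers a or b (never raises either), so fill the grid row by row in increasing a, and left to right within a row: each cell's successors are then already labelled.
      b=0  b=1  b=2  b=3  b=4  b=5  b=6
a=0:    L    W    L    W    W    L    W
a=1:    W    L    W    L    W    W    L
a=2:    L    W    L    W    W    L    W
a=3:    W    L    W    L    W    W    L
a=4:    L    W    L    W    W    L    W
a=5:    W    L    W    L    W    W    L
a=6:    L    W    L    W    W    L    W
a=7:    W    L    W    L    W    W    L
a=8:    L    W    L    W    W    L    W
Cells with no legal move (terminal, hence L): (0,0).
The remaining L cells, each justified by listing all of its moves:
(0,2): →(0,1)(W) only, which is W, so L
(0,5): →(0,4)(W), (0,1)(W) — all W, so L
(1,1): →(0,1)(W), (1,0)(W) — all W, so L
(1,3): →(0,3)(W), (1,2)(W) — all W, so L
(1,6): →(0,6)(W), (1,5)(W), (1,2)(W) — all W, so L
(2,0): →(1,0)(W) only, which is W, so L
(2,2): →(1,2)(W), (2,1)(W) — all W, so L
(2,5): →(1,5)(W), (2,4)(W), (2,1)(W) — all W, so L
(3,1): →(2,1)(W), (3,0)(W) — all W, so L
(3,3): →(2,3)(W), (3,2)(W) — all W, so L
(3,6): →(2,6)(W), (3,5)(W), (3,2)(W) — all W, so L
(4,0): →(3,0)(W) only, which is W, so L
(4,2): →(3,2)(W), (4,1)(W) — all W, so L
(4,5): →(3,5)(W), (4,4)(W), (4,1)(W) — all W, so L
(5,1): →(4,1)(W), (5,0)(W) — all W, so L
(5,3): →(4,3)(W), (5,2)(W) — all W, so L
(5,6): →(4,6)(W), (5,5)(W), (5,2)(W) — all W, so L
(6,0): →(5,0)(W) only, which is W, so L
(6,2): →(5,2)(W), (6,1)(W) — all W, so L
(6,5): →(5,5)(W), (6,4)(W), (6,1)(W) — all W, so L
(7,1): →(6,1)(W), (7,0)(W) — all W, so L
(7,3): →(6,3)(W), (7,2)(W) — all W, so L
(7,6): →(6,6)(W), (7,5)(W), (7,2)(W) — all W, so L
(8,0): →(7,0)(W) only, which is W, so L
(8,2): →(7,2)(W), (8,1)(W) — all W, so L
(8,5): →(7,5)(W), (8,4)(W), (8,1)(W) — all W, so L
Every other cell has at least one move into one of the L cells above, so it is W.
(5,3): one of the L cells justified above, so L
(8,6): the move to (7,6) reaches an L cell, so W
(5,5): the move to (4,5) reaches an L cell, so W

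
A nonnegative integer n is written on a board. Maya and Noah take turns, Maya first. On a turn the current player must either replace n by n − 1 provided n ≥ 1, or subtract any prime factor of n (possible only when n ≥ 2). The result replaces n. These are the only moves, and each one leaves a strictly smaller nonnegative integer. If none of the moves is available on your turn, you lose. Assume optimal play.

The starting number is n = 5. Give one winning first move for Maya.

Compute win/loss labels from the base case upward. A position with no move is L. Any other position is W if it can reach an L in one move, else L.
n=0: no move → L
n=1: can move to 0, which is L ⇒ W
n=2: can move to 0, which is L ⇒ W
n=3: can move to 0, which is L ⇒ W
n=4: moves to 2(W), 3(W); every one is W ⇒ L
n=5: can move to 0, which is L ⇒ W
From 5, the L positions reachable in one move are: 0, 4. Any move reaching one of these is winning.

Move to 0.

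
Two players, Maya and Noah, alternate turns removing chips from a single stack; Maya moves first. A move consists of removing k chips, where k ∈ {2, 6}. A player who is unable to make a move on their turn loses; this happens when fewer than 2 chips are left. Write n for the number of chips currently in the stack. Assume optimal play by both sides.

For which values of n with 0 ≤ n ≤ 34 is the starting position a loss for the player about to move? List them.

Label each position W (a win for the player to move) or L (a loss). A position with no legal move is L; any other position is W exactly when some move reaches an L, and L when every move reaches a W.
n=0: no move → L
n=1: no move → L
n=2: W (go to 0, an L position)
n=3: W (go to 1, an L position)
n=4: L (sole option 2(W) is W)
n=5: L (sole option 3(W) is W)
n=6: W (go to 4, an L position)
n=7: W (go to 5, an L position)
n=8: L (options 6(W), 2(W) are all W)
n=9: L (options 7(W), 3(W) are all W)
n=10: W (go to 8, an L position)
n=11: W (go to 9, an L position)
n=12: L (options 10(W), 6(W) are all W)
n=13: L (options 11(W), 7(W) are all W)
n=14: W (go to 12, an L position)
n=15: W (go to 13, an L position)
n=16: L (options 14(W), 10(W) are all W)
n=17: L (options 15(W), 11(W) are all W)
n=18: W (go to 16, an L position)
n=19: W (go to 17, an L position)
n=20: L (options 18(W), 14(W) are all W)
n=21: L (options 19(W), 15(W) are all W)
n=22: W (go to 20, an L position)
n=23: W (go to 21, an L position)
n=24: L (options 22(W), 18(W) are all W)
n=25: L (options 23(W), 19(W) are all W)
n=26: W (go to 24, an L position)
n=27: W (go to 25, an L position)
n=28: L (options 26(W), 22(W) are all W)
n=29: L (options 27(W), 23(W) are all W)
n=30: W (go to 28, an L position)
n=31: W (go to 29, an L position)
n=32: L (options 30(W), 26(W) are all W)
n=33: L (options 31(W), 27(W) are all W)
n=34: W (go to 32, an L position)
Reading off the rows marked L gives the requested list; there are 18 such values of n.

0, 1, 4, 5, 8, 9, 12, 13, 16, 17, 20, 21, 24, 25, 28, 29, 32, 33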